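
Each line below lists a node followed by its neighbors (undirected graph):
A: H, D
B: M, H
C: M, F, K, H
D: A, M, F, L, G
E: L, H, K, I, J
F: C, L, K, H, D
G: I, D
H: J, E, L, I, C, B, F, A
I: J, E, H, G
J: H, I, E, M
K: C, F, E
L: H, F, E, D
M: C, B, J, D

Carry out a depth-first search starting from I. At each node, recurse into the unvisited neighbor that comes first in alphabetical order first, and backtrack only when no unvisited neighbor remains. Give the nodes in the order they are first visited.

Visit I
I → E
E → H
H → A
A → D
D → F
F → C
C → K
C → M
M → B
M → J
F → L
D → G

I, E, H, A, D, F, C, K, M, B, J, L, G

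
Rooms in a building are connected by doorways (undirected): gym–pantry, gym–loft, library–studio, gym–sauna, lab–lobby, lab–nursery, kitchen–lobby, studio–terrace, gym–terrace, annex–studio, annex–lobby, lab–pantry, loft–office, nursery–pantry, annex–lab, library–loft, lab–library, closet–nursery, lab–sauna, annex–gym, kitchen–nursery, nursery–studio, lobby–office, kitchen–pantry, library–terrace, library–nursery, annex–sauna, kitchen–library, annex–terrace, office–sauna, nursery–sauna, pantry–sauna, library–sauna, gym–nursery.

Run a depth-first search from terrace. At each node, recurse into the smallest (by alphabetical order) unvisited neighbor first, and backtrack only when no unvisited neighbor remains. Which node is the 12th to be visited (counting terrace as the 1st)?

sauna

Visit terrace
terrace → annex
annex → gym
gym → loft
loft → library
library → kitchen
kitchen → lobby
lobby → lab
lab → nursery
nursery → closet
nursery → pantry
pantry → sauna
sauna → office
nursery → studio

Visit order: terrace, annex, gym, loft, library, kitchen, lobby, lab, nursery, closet, pantry, sauna, office, studio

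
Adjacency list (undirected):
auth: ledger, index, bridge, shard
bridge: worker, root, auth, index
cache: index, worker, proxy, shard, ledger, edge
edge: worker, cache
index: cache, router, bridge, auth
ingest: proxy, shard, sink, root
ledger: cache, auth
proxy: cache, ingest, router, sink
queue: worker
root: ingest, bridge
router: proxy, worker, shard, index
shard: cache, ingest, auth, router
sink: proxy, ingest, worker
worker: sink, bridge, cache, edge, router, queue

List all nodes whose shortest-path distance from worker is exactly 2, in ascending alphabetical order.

Level 0: worker
Level 1: bridge, cache, edge, queue, router, sink
Level 2: auth, index, ingest, ledger, proxy, root, shard

auth, index, ingest, ledger, proxy, root, shard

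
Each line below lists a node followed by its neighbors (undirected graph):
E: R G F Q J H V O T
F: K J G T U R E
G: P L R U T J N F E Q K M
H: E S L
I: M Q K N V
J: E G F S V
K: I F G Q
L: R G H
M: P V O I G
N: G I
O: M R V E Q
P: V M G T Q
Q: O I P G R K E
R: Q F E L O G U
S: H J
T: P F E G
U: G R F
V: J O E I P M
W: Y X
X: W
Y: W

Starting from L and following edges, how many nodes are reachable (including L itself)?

BFS from L visits: L, G, H, R, E, F, J, K, M, N, P, Q, T, U, S, O, V, I
Reachable nodes: 18 of 21 total.

18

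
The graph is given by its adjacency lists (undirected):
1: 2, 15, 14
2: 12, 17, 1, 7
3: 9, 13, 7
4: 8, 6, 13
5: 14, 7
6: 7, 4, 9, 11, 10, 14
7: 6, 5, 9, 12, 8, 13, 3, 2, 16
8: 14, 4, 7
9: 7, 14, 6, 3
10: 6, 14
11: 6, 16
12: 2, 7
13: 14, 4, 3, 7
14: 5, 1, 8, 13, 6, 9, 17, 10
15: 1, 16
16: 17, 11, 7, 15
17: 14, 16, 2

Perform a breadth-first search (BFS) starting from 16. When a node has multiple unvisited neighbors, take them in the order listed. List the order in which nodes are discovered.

16 -> 17 -> 11 -> 7 -> 15 -> 14 -> 2 -> 6 -> 5 -> 9 -> 12 -> 8 -> 13 -> 3 -> 1 -> 10 -> 4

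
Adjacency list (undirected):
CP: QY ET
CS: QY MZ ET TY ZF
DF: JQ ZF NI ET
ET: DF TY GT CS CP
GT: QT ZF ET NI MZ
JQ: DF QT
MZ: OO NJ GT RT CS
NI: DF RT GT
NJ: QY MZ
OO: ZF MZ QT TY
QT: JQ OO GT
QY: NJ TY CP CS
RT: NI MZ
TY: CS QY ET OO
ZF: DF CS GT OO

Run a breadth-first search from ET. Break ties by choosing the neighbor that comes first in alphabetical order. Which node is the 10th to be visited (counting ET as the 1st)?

Visit ET; enqueue CP, CS, DF, GT, TY → queue [CP, CS, DF, GT, TY]
Visit CP; enqueue QY → queue [CS, DF, GT, TY, QY]
Visit CS; enqueue MZ, ZF → queue [DF, GT, TY, QY, MZ, ZF]
Visit DF; enqueue JQ, NI → queue [GT, TY, QY, MZ, ZF, JQ, NI]
Visit GT; enqueue QT → queue [TY, QY, MZ, ZF, JQ, NI, QT]
Visit TY; enqueue OO → queue [QY, MZ, ZF, JQ, NI, QT, OO]
Visit QY; enqueue NJ → queue [MZ, ZF, JQ, NI, QT, OO, NJ]
Visit MZ; enqueue RT → queue [ZF, JQ, NI, QT, OO, NJ, RT]
Visit ZF → queue [JQ, NI, QT, OO, NJ, RT]
Visit JQ → queue [NI, QT, OO, NJ, RT]
Visit NI → queue [QT, OO, NJ, RT]
Visit QT → queue [OO, NJ, RT]
Visit OO → queue [NJ, RT]
Visit NJ → queue [RT]
Visit RT → queue []

Visit order: ET, CP, CS, DF, GT, TY, QY, MZ, ZF, JQ, NI, QT, OO, NJ, RT

JQ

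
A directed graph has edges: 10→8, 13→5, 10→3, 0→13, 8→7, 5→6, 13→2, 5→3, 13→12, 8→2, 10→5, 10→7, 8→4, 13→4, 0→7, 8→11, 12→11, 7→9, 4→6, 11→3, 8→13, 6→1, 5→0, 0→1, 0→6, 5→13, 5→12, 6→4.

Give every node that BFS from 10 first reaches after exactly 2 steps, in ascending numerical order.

0, 2, 4, 6, 9, 11, 12, 13

Level 0: 10
Level 1: 3, 5, 7, 8
Level 2: 0, 2, 4, 6, 9, 11, 12, 13
Level 3: 1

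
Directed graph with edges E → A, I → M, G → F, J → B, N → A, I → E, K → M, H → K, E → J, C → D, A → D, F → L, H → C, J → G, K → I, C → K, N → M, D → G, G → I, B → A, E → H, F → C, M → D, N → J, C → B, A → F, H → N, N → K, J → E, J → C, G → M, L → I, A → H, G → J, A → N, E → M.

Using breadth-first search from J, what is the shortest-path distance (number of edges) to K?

2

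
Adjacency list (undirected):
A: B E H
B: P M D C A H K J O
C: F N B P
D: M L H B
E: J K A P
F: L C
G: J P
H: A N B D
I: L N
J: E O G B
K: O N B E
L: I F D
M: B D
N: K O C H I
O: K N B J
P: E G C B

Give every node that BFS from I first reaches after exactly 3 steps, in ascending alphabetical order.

A, B, E, J, M, P

Level 0: I
Level 1: L, N
Level 2: C, D, F, H, K, O
Level 3: A, B, E, J, M, P
Level 4: G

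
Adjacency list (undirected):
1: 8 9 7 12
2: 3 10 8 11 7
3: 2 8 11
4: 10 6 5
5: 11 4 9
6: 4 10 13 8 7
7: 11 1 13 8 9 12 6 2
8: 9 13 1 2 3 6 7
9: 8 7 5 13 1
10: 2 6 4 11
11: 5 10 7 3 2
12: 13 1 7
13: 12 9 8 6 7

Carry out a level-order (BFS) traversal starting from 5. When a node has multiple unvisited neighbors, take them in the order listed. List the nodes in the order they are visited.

5, 11, 4, 9, 10, 7, 3, 2, 6, 8, 13, 1, 12

Visit 5; enqueue 11, 4, 9 → queue [11, 4, 9]
Visit 11; enqueue 10, 7, 3, 2 → queue [4, 9, 10, 7, 3, 2]
Visit 4; enqueue 6 → queue [9, 10, 7, 3, 2, 6]
Visit 9; enqueue 8, 13, 1 → queue [10, 7, 3, 2, 6, 8, 13, 1]
Visit 10 → queue [7, 3, 2, 6, 8, 13, 1]
Visit 7; enqueue 12 → queue [3, 2, 6, 8, 13, 1, 12]
Visit 3 → queue [2, 6, 8, 13, 1, 12]
Visit 2 → queue [6, 8, 13, 1, 12]
Visit 6 → queue [8, 13, 1, 12]
Visit 8 → queue [13, 1, 12]
Visit 13 → queue [1, 12]
Visit 1 → queue [12]
Visit 12 → queue []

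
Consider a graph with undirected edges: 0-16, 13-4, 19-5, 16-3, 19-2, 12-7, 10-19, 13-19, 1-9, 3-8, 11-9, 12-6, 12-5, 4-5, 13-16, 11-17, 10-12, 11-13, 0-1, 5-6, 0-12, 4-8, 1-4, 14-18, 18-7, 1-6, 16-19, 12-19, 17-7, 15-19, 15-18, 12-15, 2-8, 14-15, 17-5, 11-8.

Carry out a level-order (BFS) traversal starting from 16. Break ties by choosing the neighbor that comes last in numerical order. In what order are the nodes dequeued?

Visit 16; enqueue 19, 13, 3, 0 → queue [19, 13, 3, 0]
Visit 19; enqueue 15, 12, 10, 5, 2 → queue [13, 3, 0, 15, 12, 10, 5, 2]
Visit 13; enqueue 11, 4 → queue [3, 0, 15, 12, 10, 5, 2, 11, 4]
Visit 3; enqueue 8 → queue [0, 15, 12, 10, 5, 2, 11, 4, 8]
Visit 0; enqueue 1 → queue [15, 12, 10, 5, 2, 11, 4, 8, 1]
Visit 15; enqueue 18, 14 → queue [12, 10, 5, 2, 11, 4, 8, 1, 18, 14]
Visit 12; enqueue 7, 6 → queue [10, 5, 2, 11, 4, 8, 1, 18, 14, 7, 6]
Visit 10 → queue [5, 2, 11, 4, 8, 1, 18, 14, 7, 6]
Visit 5; enqueue 17 → queue [2, 11, 4, 8, 1, 18, 14, 7, 6, 17]
Visit 2 → queue [11, 4, 8, 1, 18, 14, 7, 6, 17]
Visit 11; enqueue 9 → queue [4, 8, 1, 18, 14, 7, 6, 17, 9]
Visit 4 → queue [8, 1, 18, 14, 7, 6, 17, 9]
Visit 8 → queue [1, 18, 14, 7, 6, 17, 9]
Visit 1 → queue [18, 14, 7, 6, 17, 9]
Visit 18 → queue [14, 7, 6, 17, 9]
Visit 14 → queue [7, 6, 17, 9]
Visit 7 → queue [6, 17, 9]
Visit 6 → queue [17, 9]
Visit 17 → queue [9]
Visit 9 → queue []

16 19 13 3 0 15 12 10 5 2 11 4 8 1 18 14 7 6 17 9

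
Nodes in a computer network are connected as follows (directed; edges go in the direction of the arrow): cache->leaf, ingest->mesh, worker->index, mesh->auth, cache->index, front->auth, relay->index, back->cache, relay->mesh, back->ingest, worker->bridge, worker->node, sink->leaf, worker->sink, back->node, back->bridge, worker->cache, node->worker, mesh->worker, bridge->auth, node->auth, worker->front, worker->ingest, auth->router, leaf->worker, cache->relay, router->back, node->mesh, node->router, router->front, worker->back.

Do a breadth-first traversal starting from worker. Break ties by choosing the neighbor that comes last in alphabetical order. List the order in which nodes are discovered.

worker → sink → node → ingest → index → front → cache → bridge → back → leaf → router → mesh → auth → relay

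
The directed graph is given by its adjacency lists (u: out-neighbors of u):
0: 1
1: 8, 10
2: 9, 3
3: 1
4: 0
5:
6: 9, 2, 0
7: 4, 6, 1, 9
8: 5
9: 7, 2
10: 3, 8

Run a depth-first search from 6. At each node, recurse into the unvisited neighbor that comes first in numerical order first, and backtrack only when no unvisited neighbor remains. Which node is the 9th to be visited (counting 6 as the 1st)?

9

Visit 6
6 → 0
0 → 1
1 → 8
8 → 5
1 → 10
10 → 3
6 → 2
2 → 9
9 → 7
7 → 4

Visit order: 6, 0, 1, 8, 5, 10, 3, 2, 9, 7, 4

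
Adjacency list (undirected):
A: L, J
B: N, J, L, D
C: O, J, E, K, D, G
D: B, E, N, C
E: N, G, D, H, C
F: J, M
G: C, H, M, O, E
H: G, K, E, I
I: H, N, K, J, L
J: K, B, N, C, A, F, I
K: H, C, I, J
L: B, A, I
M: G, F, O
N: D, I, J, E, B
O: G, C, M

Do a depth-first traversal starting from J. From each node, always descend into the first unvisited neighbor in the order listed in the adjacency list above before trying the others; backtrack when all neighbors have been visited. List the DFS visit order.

Visit J
J → K
K → H
H → G
G → C
C → O
O → M
M → F
C → E
E → N
N → D
D → B
B → L
L → A
L → I

J K H G C O M F E N D B L A I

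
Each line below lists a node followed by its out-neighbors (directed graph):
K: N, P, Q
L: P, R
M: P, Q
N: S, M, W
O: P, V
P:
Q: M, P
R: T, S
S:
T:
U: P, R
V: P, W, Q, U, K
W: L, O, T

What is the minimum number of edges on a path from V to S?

3

Level 0: V
Level 1: K, P, Q, U, W
Level 2: L, M, N, O, R, T
Level 3: S
S first appears at level 3.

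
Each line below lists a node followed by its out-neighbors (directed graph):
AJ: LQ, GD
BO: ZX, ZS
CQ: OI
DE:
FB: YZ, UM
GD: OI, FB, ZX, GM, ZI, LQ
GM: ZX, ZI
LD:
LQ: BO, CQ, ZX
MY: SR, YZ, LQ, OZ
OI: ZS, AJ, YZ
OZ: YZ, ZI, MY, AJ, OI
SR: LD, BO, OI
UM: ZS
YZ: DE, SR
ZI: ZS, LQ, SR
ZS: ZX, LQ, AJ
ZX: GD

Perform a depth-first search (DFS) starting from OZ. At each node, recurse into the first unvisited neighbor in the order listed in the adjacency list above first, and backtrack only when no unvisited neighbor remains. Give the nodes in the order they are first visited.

OZ → YZ → DE → SR → LD → BO → ZX → GD → OI → ZS → LQ → CQ → AJ → FB → UM → GM → ZI → MY

Visit OZ
OZ → YZ
YZ → DE
YZ → SR
SR → LD
SR → BO
BO → ZX
ZX → GD
GD → OI
OI → ZS
ZS → LQ
LQ → CQ
ZS → AJ
GD → FB
FB → UM
GD → GM
GM → ZI
OZ → MY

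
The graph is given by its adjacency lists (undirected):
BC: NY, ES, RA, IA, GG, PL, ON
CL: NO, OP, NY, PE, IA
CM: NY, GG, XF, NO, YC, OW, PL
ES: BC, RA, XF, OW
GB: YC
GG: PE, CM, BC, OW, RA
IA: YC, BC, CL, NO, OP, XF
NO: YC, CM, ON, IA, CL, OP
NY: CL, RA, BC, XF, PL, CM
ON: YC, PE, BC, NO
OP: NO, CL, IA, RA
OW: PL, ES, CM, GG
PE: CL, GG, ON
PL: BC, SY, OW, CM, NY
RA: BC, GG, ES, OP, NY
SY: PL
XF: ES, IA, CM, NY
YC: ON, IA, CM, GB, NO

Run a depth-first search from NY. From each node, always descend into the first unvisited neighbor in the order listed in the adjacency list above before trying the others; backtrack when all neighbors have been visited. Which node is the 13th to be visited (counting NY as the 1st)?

Visit NY
NY → CL
CL → NO
NO → YC
YC → ON
ON → PE
PE → GG
GG → CM
CM → XF
XF → ES
ES → BC
BC → RA
RA → OP
OP → IA
BC → PL
PL → SY
PL → OW
YC → GB

Visit order: NY, CL, NO, YC, ON, PE, GG, CM, XF, ES, BC, RA, OP, IA, PL, SY, OW, GB

OP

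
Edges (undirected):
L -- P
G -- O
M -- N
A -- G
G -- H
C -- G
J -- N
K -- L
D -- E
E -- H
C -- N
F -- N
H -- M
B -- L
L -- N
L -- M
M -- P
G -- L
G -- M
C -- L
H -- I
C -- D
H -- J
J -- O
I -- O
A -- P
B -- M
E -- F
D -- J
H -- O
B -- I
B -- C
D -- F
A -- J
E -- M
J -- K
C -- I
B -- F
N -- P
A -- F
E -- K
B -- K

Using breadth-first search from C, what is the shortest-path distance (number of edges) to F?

Level 0: C
Level 1: B, D, G, I, L, N
Level 2: A, E, F, H, J, K, M, O, P
F first appears at level 2.

2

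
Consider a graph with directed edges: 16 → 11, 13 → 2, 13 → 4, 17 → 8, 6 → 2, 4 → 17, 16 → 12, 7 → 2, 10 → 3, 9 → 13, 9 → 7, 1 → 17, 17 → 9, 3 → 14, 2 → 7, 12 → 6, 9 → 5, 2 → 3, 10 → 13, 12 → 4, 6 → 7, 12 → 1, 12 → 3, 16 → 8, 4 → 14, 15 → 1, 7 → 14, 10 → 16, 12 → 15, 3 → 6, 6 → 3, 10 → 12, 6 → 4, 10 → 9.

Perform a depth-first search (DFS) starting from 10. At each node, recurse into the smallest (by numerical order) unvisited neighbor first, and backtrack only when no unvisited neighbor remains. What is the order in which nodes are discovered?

10 3 6 2 7 14 4 17 8 9 5 13 12 1 15 16 11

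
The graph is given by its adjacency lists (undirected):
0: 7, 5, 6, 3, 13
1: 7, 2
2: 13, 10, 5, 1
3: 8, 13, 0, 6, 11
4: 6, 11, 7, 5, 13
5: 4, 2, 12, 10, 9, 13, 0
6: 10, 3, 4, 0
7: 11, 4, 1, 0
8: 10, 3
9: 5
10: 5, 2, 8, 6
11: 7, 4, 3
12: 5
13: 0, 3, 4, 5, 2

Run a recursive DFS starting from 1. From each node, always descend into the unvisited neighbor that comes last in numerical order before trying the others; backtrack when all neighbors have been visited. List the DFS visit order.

1 → 7 → 11 → 4 → 13 → 5 → 12 → 10 → 8 → 3 → 6 → 0 → 2 → 9

Visit 1
1 → 7
7 → 11
11 → 4
4 → 13
13 → 5
5 → 12
5 → 10
10 → 8
8 → 3
3 → 6
6 → 0
10 → 2
5 → 9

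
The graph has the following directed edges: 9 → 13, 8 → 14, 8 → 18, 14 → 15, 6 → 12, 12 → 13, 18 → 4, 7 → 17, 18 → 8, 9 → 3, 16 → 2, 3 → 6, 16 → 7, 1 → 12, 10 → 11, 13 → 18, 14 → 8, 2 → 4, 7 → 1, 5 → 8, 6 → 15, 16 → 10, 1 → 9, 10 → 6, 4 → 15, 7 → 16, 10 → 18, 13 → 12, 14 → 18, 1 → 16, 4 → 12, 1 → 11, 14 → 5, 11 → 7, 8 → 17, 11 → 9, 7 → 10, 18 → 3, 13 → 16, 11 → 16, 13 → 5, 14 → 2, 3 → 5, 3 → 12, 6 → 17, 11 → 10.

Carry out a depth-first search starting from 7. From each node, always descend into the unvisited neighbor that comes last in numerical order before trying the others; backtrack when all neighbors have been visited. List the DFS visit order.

Visit 7
7 → 17
7 → 16
16 → 10
10 → 18
18 → 8
8 → 14
14 → 15
14 → 5
14 → 2
2 → 4
4 → 12
12 → 13
18 → 3
3 → 6
10 → 11
11 → 9
7 → 1

7 -> 17 -> 16 -> 10 -> 18 -> 8 -> 14 -> 15 -> 5 -> 2 -> 4 -> 12 -> 13 -> 3 -> 6 -> 11 -> 9 -> 1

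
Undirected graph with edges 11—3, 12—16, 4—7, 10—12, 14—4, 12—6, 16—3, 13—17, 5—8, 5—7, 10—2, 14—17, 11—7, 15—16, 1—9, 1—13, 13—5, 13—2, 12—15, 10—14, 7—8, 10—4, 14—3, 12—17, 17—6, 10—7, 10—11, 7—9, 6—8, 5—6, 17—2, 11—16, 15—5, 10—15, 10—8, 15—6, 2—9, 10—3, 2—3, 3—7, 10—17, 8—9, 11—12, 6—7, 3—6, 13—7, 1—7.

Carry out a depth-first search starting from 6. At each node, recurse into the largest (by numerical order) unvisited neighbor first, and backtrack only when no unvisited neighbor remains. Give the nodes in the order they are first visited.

Visit 6
6 → 17
17 → 14
14 → 10
10 → 15
15 → 16
16 → 12
12 → 11
11 → 7
7 → 13
13 → 5
5 → 8
8 → 9
9 → 2
2 → 3
9 → 1
7 → 4

6, 17, 14, 10, 15, 16, 12, 11, 7, 13, 5, 8, 9, 2, 3, 1, 4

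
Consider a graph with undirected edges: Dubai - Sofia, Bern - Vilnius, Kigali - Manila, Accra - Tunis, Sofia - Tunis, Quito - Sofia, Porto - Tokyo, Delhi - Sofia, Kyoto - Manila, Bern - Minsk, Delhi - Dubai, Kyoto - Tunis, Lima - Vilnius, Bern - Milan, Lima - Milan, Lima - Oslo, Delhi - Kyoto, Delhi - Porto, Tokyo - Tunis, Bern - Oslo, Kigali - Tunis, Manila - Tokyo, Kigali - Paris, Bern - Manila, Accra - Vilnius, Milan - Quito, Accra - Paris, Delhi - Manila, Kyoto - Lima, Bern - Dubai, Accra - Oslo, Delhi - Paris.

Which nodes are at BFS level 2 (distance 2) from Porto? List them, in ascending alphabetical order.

Level 0: Porto
Level 1: Delhi, Tokyo
Level 2: Dubai, Kyoto, Manila, Paris, Sofia, Tunis
Level 3: Accra, Bern, Kigali, Lima, Quito
Level 4: Milan, Minsk, Oslo, Vilnius

Dubai, Kyoto, Manila, Paris, Sofia, Tunis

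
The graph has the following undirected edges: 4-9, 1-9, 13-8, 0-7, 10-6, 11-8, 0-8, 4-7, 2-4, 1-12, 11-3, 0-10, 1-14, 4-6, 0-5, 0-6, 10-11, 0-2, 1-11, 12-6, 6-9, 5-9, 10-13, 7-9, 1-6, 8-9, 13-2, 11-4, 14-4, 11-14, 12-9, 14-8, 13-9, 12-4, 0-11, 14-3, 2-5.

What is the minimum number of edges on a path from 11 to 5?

2

Level 0: 11
Level 1: 0, 1, 3, 4, 8, 10, 14
Level 2: 2, 5, 6, 7, 9, 12, 13
5 first appears at level 2.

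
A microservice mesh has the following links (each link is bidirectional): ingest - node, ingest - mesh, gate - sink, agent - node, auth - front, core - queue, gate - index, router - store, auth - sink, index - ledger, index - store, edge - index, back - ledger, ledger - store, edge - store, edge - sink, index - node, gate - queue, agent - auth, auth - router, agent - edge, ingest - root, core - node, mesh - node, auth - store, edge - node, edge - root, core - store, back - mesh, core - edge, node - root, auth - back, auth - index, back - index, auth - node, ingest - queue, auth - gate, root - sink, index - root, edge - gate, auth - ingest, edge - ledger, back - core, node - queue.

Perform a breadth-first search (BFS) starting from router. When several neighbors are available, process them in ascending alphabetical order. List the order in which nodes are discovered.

router -> auth -> store -> agent -> back -> front -> gate -> index -> ingest -> node -> sink -> core -> edge -> ledger -> mesh -> queue -> root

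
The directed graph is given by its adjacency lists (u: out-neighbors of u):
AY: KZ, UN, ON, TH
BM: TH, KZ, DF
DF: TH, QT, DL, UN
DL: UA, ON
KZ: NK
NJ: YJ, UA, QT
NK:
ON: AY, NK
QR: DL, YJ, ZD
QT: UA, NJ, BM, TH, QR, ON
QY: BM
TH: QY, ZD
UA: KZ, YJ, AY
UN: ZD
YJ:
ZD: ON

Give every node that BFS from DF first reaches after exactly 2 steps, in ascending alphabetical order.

Level 0: DF
Level 1: DL, QT, TH, UN
Level 2: BM, NJ, ON, QR, QY, UA, ZD
Level 3: AY, KZ, NK, YJ

BM, NJ, ON, QR, QY, UA, ZD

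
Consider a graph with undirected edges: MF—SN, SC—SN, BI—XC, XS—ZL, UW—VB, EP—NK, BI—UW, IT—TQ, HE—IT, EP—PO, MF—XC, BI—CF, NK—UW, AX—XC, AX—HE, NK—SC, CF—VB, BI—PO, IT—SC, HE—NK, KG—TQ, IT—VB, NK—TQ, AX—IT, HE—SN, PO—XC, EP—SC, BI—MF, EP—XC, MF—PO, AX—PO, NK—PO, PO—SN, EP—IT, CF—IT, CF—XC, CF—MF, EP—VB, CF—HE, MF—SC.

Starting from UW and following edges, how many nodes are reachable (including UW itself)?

16

BFS from UW visits: UW, BI, NK, VB, CF, MF, PO, XC, EP, HE, SC, TQ, IT, SN, AX, KG
Reachable nodes: 16 of 18 total.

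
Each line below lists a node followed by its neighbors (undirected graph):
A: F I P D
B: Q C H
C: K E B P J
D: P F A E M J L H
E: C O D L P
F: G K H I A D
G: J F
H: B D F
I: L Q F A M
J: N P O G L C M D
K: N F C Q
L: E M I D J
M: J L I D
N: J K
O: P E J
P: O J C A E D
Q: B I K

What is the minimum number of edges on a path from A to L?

2

Level 0: A
Level 1: D, F, I, P
Level 2: C, E, G, H, J, K, L, M, O, Q
Level 3: B, N
L first appears at level 2.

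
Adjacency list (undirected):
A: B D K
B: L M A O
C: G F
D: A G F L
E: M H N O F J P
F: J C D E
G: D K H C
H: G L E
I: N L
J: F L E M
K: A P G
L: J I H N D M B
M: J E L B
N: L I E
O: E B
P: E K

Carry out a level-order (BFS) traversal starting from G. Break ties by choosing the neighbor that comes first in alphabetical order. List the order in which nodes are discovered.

G → C → D → H → K → F → A → L → E → P → J → B → I → M → N → O

Visit G; enqueue C, D, H, K → queue [C, D, H, K]
Visit C; enqueue F → queue [D, H, K, F]
Visit D; enqueue A, L → queue [H, K, F, A, L]
Visit H; enqueue E → queue [K, F, A, L, E]
Visit K; enqueue P → queue [F, A, L, E, P]
Visit F; enqueue J → queue [A, L, E, P, J]
Visit A; enqueue B → queue [L, E, P, J, B]
Visit L; enqueue I, M, N → queue [E, P, J, B, I, M, N]
Visit E; enqueue O → queue [P, J, B, I, M, N, O]
Visit P → queue [J, B, I, M, N, O]
Visit J → queue [B, I, M, N, O]
Visit B → queue [I, M, N, O]
Visit I → queue [M, N, O]
Visit M → queue [N, O]
Visit N → queue [O]
Visit O → queue []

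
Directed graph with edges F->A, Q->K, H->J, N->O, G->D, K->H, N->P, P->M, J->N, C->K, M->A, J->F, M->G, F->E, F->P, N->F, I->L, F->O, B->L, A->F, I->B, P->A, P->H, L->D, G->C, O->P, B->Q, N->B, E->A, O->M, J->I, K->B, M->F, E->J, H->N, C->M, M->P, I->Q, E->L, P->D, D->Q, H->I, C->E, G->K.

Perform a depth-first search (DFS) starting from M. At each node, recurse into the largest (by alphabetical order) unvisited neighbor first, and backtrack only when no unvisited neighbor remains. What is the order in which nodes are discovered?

M -> P -> H -> N -> O -> F -> E -> L -> D -> Q -> K -> B -> J -> I -> A -> G -> C

Visit M
M → P
P → H
H → N
N → O
N → F
F → E
E → L
L → D
D → Q
Q → K
K → B
E → J
J → I
E → A
M → G
G → C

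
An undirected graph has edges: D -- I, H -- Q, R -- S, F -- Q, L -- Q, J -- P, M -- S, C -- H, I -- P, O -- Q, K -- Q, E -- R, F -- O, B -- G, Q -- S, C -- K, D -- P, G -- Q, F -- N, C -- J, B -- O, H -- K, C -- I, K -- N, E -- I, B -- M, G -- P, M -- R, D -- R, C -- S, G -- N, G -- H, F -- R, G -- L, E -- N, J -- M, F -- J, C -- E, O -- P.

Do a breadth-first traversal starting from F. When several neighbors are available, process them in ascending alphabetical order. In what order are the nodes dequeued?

Visit F; enqueue J, N, O, Q, R → queue [J, N, O, Q, R]
Visit J; enqueue C, M, P → queue [N, O, Q, R, C, M, P]
Visit N; enqueue E, G, K → queue [O, Q, R, C, M, P, E, G, K]
Visit O; enqueue B → queue [Q, R, C, M, P, E, G, K, B]
Visit Q; enqueue H, L, S → queue [R, C, M, P, E, G, K, B, H, L, S]
Visit R; enqueue D → queue [C, M, P, E, G, K, B, H, L, S, D]
Visit C; enqueue I → queue [M, P, E, G, K, B, H, L, S, D, I]
Visit M → queue [P, E, G, K, B, H, L, S, D, I]
Visit P → queue [E, G, K, B, H, L, S, D, I]
Visit E → queue [G, K, B, H, L, S, D, I]
Visit G → queue [K, B, H, L, S, D, I]
Visit K → queue [B, H, L, S, D, I]
Visit B → queue [H, L, S, D, I]
Visit H → queue [L, S, D, I]
Visit L → queue [S, D, I]
Visit S → queue [D, I]
Visit D → queue [I]
Visit I → queue []

F -> J -> N -> O -> Q -> R -> C -> M -> P -> E -> G -> K -> B -> H -> L -> S -> D -> I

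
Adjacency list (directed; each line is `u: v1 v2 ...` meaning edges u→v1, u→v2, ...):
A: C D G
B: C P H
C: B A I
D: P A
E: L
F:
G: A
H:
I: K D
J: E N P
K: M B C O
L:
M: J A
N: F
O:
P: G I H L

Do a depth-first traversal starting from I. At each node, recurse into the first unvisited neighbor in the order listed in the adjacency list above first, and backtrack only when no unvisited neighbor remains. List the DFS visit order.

Visit I
I → K
K → M
M → J
J → E
E → L
J → N
N → F
J → P
P → G
G → A
A → C
C → B
B → H
A → D
K → O

I → K → M → J → E → L → N → F → P → G → A → C → B → H → D → O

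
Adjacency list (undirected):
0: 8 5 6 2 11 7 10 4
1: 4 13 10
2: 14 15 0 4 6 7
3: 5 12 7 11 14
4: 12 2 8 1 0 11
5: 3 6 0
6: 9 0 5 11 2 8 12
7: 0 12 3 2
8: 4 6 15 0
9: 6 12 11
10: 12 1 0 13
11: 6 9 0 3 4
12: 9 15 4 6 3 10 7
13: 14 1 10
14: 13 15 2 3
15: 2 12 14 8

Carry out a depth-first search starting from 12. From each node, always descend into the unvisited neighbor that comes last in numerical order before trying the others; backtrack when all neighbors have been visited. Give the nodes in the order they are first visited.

Visit 12
12 → 15
15 → 14
14 → 13
13 → 10
10 → 1
1 → 4
4 → 11
11 → 9
9 → 6
6 → 8
8 → 0
0 → 7
7 → 3
3 → 5
7 → 2

12 15 14 13 10 1 4 11 9 6 8 0 7 3 5 2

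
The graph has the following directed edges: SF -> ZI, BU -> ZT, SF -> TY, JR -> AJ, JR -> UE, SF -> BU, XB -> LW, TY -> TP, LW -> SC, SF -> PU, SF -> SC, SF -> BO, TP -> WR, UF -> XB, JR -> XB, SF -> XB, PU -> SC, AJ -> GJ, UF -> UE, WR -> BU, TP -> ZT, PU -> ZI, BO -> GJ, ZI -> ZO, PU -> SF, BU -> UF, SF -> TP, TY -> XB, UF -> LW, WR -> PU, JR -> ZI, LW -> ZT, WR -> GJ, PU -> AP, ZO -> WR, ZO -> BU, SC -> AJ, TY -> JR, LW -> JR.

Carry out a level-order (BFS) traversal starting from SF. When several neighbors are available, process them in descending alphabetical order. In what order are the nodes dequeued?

SF, ZI, XB, TY, TP, SC, PU, BU, BO, ZO, LW, JR, ZT, WR, AJ, AP, UF, GJ, UE

Visit SF; enqueue ZI, XB, TY, TP, SC, PU, BU, BO → queue [ZI, XB, TY, TP, SC, PU, BU, BO]
Visit ZI; enqueue ZO → queue [XB, TY, TP, SC, PU, BU, BO, ZO]
Visit XB; enqueue LW → queue [TY, TP, SC, PU, BU, BO, ZO, LW]
Visit TY; enqueue JR → queue [TP, SC, PU, BU, BO, ZO, LW, JR]
Visit TP; enqueue ZT, WR → queue [SC, PU, BU, BO, ZO, LW, JR, ZT, WR]
Visit SC; enqueue AJ → queue [PU, BU, BO, ZO, LW, JR, ZT, WR, AJ]
Visit PU; enqueue AP → queue [BU, BO, ZO, LW, JR, ZT, WR, AJ, AP]
Visit BU; enqueue UF → queue [BO, ZO, LW, JR, ZT, WR, AJ, AP, UF]
Visit BO; enqueue GJ → queue [ZO, LW, JR, ZT, WR, AJ, AP, UF, GJ]
Visit ZO → queue [LW, JR, ZT, WR, AJ, AP, UF, GJ]
Visit LW → queue [JR, ZT, WR, AJ, AP, UF, GJ]
Visit JR; enqueue UE → queue [ZT, WR, AJ, AP, UF, GJ, UE]
Visit ZT → queue [WR, AJ, AP, UF, GJ, UE]
Visit WR → queue [AJ, AP, UF, GJ, UE]
Visit AJ → queue [AP, UF, GJ, UE]
Visit AP → queue [UF, GJ, UE]
Visit UF → queue [GJ, UE]
Visit GJ → queue [UE]
Visit UE → queue []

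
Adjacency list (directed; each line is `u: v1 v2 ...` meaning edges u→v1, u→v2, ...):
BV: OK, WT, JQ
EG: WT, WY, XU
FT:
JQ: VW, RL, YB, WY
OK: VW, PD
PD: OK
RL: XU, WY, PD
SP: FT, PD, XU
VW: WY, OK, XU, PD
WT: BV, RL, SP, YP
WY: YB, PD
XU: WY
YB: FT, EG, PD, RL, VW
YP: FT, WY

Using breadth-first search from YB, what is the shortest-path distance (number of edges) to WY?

2

Level 0: YB
Level 1: EG, FT, PD, RL, VW
Level 2: OK, WT, WY, XU
Level 3: BV, SP, YP
Level 4: JQ
WY first appears at level 2.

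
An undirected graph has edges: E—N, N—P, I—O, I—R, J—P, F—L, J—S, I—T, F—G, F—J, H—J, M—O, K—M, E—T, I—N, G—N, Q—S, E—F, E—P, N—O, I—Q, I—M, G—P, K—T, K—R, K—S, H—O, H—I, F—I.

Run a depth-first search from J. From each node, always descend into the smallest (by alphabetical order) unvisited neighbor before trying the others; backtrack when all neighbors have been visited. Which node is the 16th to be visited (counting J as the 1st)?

Visit J
J → F
F → E
E → N
N → G
G → P
N → I
I → H
H → O
O → M
M → K
K → R
K → S
S → Q
K → T
F → L

Visit order: J, F, E, N, G, P, I, H, O, M, K, R, S, Q, T, L

L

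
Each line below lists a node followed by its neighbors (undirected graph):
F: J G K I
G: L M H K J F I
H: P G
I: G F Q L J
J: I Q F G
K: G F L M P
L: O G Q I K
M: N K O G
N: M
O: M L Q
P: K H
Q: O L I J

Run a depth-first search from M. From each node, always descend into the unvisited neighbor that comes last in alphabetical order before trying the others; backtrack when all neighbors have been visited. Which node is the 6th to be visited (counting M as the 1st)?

Visit M
M → O
O → Q
Q → L
L → K
K → P
P → H
H → G
G → J
J → I
I → F
M → N

Visit order: M, O, Q, L, K, P, H, G, J, I, F, N

P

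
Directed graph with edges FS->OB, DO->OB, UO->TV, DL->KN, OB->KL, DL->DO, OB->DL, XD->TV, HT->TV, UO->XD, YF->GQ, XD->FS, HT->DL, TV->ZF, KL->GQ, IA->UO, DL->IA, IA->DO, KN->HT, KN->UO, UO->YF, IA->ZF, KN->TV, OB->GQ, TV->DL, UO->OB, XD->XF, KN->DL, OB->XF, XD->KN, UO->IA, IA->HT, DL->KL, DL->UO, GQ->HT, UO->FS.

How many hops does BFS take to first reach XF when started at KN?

Level 0: KN
Level 1: DL, HT, TV, UO
Level 2: DO, FS, IA, KL, OB, XD, YF, ZF
Level 3: GQ, XF
XF first appears at level 3.

3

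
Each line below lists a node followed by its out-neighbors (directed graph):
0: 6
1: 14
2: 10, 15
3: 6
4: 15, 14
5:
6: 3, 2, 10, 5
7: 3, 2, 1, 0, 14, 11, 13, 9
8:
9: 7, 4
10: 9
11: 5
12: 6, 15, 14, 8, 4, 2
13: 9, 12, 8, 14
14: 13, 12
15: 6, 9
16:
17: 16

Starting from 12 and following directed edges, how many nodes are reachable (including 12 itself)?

16

BFS from 12 visits: 12, 6, 15, 14, 8, 4, 2, 3, 10, 5, 9, 13, 7, 1, 0, 11
Reachable nodes: 16 of 18 total.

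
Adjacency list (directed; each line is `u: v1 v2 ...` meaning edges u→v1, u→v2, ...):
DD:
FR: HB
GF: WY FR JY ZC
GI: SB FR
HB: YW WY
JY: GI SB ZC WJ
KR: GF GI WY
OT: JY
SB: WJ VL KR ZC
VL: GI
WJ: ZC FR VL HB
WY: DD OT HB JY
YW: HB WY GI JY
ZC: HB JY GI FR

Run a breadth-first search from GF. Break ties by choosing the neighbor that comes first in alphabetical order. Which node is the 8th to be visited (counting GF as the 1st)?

Visit GF; enqueue FR, JY, WY, ZC → queue [FR, JY, WY, ZC]
Visit FR; enqueue HB → queue [JY, WY, ZC, HB]
Visit JY; enqueue GI, SB, WJ → queue [WY, ZC, HB, GI, SB, WJ]
Visit WY; enqueue DD, OT → queue [ZC, HB, GI, SB, WJ, DD, OT]
Visit ZC → queue [HB, GI, SB, WJ, DD, OT]
Visit HB; enqueue YW → queue [GI, SB, WJ, DD, OT, YW]
Visit GI → queue [SB, WJ, DD, OT, YW]
Visit SB; enqueue KR, VL → queue [WJ, DD, OT, YW, KR, VL]
Visit WJ → queue [DD, OT, YW, KR, VL]
Visit DD → queue [OT, YW, KR, VL]
Visit OT → queue [YW, KR, VL]
Visit YW → queue [KR, VL]
Visit KR → queue [VL]
Visit VL → queue []

Visit order: GF, FR, JY, WY, ZC, HB, GI, SB, WJ, DD, OT, YW, KR, VL

SB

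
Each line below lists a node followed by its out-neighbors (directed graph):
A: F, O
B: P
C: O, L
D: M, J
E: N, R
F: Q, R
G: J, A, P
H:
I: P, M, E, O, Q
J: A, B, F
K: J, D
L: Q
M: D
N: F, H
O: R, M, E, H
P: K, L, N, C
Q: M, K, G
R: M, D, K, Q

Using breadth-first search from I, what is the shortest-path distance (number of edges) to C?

2

Level 0: I
Level 1: E, M, O, P, Q
Level 2: C, D, G, H, K, L, N, R
Level 3: A, F, J
Level 4: B
C first appears at level 2.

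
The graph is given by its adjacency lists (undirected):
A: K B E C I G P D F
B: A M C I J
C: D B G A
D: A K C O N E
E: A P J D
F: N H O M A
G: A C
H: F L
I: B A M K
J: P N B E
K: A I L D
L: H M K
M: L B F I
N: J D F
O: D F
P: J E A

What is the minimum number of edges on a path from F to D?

Level 0: F
Level 1: A, H, M, N, O
Level 2: B, C, D, E, G, I, J, K, L, P
D first appears at level 2.

2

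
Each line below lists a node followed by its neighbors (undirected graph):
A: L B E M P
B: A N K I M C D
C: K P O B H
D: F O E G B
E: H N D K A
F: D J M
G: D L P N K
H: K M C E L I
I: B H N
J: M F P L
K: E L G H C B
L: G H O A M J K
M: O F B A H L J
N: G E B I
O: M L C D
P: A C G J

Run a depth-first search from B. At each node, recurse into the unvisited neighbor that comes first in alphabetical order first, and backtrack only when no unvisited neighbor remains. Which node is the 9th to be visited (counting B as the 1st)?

Visit B
B → A
A → E
E → D
D → F
F → J
J → L
L → G
G → K
K → C
C → H
H → I
I → N
H → M
M → O
C → P

Visit order: B, A, E, D, F, J, L, G, K, C, H, I, N, M, O, P

K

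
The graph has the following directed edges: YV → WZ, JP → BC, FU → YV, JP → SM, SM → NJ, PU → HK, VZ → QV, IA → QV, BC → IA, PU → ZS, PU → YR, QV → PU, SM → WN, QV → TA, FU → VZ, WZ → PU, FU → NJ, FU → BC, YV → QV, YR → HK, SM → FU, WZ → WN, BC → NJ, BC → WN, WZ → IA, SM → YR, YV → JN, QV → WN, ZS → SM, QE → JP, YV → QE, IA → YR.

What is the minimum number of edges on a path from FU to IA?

2

Level 0: FU
Level 1: BC, NJ, VZ, YV
Level 2: IA, JN, QE, QV, WN, WZ
Level 3: JP, PU, TA, YR
Level 4: HK, SM, ZS
IA first appears at level 2.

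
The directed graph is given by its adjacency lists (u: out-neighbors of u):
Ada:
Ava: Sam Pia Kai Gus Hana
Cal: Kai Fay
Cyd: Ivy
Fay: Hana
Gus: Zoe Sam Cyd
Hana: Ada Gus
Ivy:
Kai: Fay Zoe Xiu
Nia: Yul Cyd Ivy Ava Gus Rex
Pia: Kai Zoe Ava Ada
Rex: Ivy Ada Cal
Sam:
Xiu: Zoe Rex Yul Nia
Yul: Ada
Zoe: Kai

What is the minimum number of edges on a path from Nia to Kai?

2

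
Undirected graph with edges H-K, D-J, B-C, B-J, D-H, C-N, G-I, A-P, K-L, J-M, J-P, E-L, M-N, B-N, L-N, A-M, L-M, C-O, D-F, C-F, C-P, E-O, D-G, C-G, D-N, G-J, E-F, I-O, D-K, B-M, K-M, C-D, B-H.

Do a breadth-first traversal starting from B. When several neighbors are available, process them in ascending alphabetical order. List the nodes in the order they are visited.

B, C, H, J, M, N, D, F, G, O, P, K, A, L, E, I

Visit B; enqueue C, H, J, M, N → queue [C, H, J, M, N]
Visit C; enqueue D, F, G, O, P → queue [H, J, M, N, D, F, G, O, P]
Visit H; enqueue K → queue [J, M, N, D, F, G, O, P, K]
Visit J → queue [M, N, D, F, G, O, P, K]
Visit M; enqueue A, L → queue [N, D, F, G, O, P, K, A, L]
Visit N → queue [D, F, G, O, P, K, A, L]
Visit D → queue [F, G, O, P, K, A, L]
Visit F; enqueue E → queue [G, O, P, K, A, L, E]
Visit G; enqueue I → queue [O, P, K, A, L, E, I]
Visit O → queue [P, K, A, L, E, I]
Visit P → queue [K, A, L, E, I]
Visit K → queue [A, L, E, I]
Visit A → queue [L, E, I]
Visit L → queue [E, I]
Visit E → queue [I]
Visit I → queue []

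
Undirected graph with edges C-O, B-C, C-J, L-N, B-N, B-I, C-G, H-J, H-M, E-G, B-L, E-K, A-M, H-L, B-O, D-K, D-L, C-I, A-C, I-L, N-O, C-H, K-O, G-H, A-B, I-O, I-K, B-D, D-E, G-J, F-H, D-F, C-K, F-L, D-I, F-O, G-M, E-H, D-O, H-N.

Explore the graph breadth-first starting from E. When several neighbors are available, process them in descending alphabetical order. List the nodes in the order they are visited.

Visit E; enqueue K, H, G, D → queue [K, H, G, D]
Visit K; enqueue O, I, C → queue [H, G, D, O, I, C]
Visit H; enqueue N, M, L, J, F → queue [G, D, O, I, C, N, M, L, J, F]
Visit G → queue [D, O, I, C, N, M, L, J, F]
Visit D; enqueue B → queue [O, I, C, N, M, L, J, F, B]
Visit O → queue [I, C, N, M, L, J, F, B]
Visit I → queue [C, N, M, L, J, F, B]
Visit C; enqueue A → queue [N, M, L, J, F, B, A]
Visit N → queue [M, L, J, F, B, A]
Visit M → queue [L, J, F, B, A]
Visit L → queue [J, F, B, A]
Visit J → queue [F, B, A]
Visit F → queue [B, A]
Visit B → queue [A]
Visit A → queue []

E, K, H, G, D, O, I, C, N, M, L, J, F, B, A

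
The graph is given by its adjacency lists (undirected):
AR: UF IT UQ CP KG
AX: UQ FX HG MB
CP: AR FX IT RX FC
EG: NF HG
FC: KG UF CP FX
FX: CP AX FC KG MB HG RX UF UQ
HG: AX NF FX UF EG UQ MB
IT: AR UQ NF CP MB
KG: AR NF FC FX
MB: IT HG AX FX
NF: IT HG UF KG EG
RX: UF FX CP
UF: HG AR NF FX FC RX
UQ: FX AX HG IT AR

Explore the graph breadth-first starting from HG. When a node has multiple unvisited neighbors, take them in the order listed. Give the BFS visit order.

Visit HG; enqueue AX, NF, FX, UF, EG, UQ, MB → queue [AX, NF, FX, UF, EG, UQ, MB]
Visit AX → queue [NF, FX, UF, EG, UQ, MB]
Visit NF; enqueue IT, KG → queue [FX, UF, EG, UQ, MB, IT, KG]
Visit FX; enqueue CP, FC, RX → queue [UF, EG, UQ, MB, IT, KG, CP, FC, RX]
Visit UF; enqueue AR → queue [EG, UQ, MB, IT, KG, CP, FC, RX, AR]
Visit EG → queue [UQ, MB, IT, KG, CP, FC, RX, AR]
Visit UQ → queue [MB, IT, KG, CP, FC, RX, AR]
Visit MB → queue [IT, KG, CP, FC, RX, AR]
Visit IT → queue [KG, CP, FC, RX, AR]
Visit KG → queue [CP, FC, RX, AR]
Visit CP → queue [FC, RX, AR]
Visit FC → queue [RX, AR]
Visit RX → queue [AR]
Visit AR → queue []

HG → AX → NF → FX → UF → EG → UQ → MB → IT → KG → CP → FC → RX → AR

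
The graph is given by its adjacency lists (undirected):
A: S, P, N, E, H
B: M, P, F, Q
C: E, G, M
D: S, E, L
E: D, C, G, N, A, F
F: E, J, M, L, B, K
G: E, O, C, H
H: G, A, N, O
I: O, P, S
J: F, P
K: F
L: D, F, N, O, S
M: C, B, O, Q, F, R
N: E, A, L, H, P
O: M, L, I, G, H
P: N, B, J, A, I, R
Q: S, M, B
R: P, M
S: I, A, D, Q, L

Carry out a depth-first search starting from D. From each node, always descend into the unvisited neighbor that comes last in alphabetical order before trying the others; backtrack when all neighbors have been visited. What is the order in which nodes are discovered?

Visit D
D → S
S → Q
Q → M
M → R
R → P
P → N
N → L
L → O
O → I
O → H
H → G
G → E
E → F
F → K
F → J
F → B
E → C
E → A

D S Q M R P N L O I H G E F K J B C A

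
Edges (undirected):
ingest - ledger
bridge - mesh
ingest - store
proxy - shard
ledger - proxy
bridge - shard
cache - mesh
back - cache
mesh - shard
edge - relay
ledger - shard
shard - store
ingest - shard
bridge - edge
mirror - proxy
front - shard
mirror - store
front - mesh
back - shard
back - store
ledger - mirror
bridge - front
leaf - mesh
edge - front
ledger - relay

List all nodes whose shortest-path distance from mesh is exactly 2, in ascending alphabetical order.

back, edge, ingest, ledger, proxy, store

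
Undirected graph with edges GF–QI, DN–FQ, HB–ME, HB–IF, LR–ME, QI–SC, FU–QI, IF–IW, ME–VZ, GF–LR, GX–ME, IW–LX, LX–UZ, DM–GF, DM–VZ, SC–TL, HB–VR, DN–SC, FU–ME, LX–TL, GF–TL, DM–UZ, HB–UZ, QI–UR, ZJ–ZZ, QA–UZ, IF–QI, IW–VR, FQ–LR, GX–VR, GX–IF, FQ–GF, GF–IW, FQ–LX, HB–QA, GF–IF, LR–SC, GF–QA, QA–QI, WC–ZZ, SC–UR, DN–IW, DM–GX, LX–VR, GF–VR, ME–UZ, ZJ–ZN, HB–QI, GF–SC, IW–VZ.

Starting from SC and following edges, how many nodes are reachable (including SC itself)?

20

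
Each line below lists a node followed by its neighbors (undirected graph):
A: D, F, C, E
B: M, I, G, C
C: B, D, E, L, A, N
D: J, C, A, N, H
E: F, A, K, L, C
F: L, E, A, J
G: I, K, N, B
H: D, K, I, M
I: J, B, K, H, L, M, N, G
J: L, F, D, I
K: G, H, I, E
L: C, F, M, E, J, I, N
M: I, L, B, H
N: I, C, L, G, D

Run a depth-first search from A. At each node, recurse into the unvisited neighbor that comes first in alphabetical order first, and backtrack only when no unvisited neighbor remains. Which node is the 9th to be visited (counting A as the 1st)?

F

Visit A
A → C
C → B
B → G
G → I
I → H
H → D
D → J
J → F
F → E
E → K
E → L
L → M
L → N

Visit order: A, C, B, G, I, H, D, J, F, E, K, L, M, N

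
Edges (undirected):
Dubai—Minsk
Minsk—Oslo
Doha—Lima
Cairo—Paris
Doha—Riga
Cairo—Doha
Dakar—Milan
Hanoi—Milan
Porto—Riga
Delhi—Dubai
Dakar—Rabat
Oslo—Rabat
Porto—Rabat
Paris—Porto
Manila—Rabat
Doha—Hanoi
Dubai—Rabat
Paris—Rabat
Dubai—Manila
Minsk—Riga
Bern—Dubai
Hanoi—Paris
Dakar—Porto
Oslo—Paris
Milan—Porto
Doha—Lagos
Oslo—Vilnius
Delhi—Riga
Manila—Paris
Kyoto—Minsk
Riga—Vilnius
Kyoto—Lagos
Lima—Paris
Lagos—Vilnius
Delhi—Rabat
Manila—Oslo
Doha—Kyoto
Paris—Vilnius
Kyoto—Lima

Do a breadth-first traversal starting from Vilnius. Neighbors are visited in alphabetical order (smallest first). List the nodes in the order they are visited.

Vilnius Lagos Oslo Paris Riga Doha Kyoto Manila Minsk Rabat Cairo Hanoi Lima Porto Delhi Dubai Dakar Milan Bern

Visit Vilnius; enqueue Lagos, Oslo, Paris, Riga → queue [Lagos, Oslo, Paris, Riga]
Visit Lagos; enqueue Doha, Kyoto → queue [Oslo, Paris, Riga, Doha, Kyoto]
Visit Oslo; enqueue Manila, Minsk, Rabat → queue [Paris, Riga, Doha, Kyoto, Manila, Minsk, Rabat]
Visit Paris; enqueue Cairo, Hanoi, Lima, Porto → queue [Riga, Doha, Kyoto, Manila, Minsk, Rabat, Cairo, Hanoi, Lima, Porto]
Visit Riga; enqueue Delhi → queue [Doha, Kyoto, Manila, Minsk, Rabat, Cairo, Hanoi, Lima, Porto, Delhi]
Visit Doha → queue [Kyoto, Manila, Minsk, Rabat, Cairo, Hanoi, Lima, Porto, Delhi]
Visit Kyoto → queue [Manila, Minsk, Rabat, Cairo, Hanoi, Lima, Porto, Delhi]
Visit Manila; enqueue Dubai → queue [Minsk, Rabat, Cairo, Hanoi, Lima, Porto, Delhi, Dubai]
Visit Minsk → queue [Rabat, Cairo, Hanoi, Lima, Porto, Delhi, Dubai]
Visit Rabat; enqueue Dakar → queue [Cairo, Hanoi, Lima, Porto, Delhi, Dubai, Dakar]
Visit Cairo → queue [Hanoi, Lima, Porto, Delhi, Dubai, Dakar]
Visit Hanoi; enqueue Milan → queue [Lima, Porto, Delhi, Dubai, Dakar, Milan]
Visit Lima → queue [Porto, Delhi, Dubai, Dakar, Milan]
Visit Porto → queue [Delhi, Dubai, Dakar, Milan]
Visit Delhi → queue [Dubai, Dakar, Milan]
Visit Dubai; enqueue Bern → queue [Dakar, Milan, Bern]
Visit Dakar → queue [Milan, Bern]
Visit Milan → queue [Bern]
Visit Bern → queue []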